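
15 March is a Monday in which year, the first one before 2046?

2038

From one year to the next, a fixed date's weekday advances by 1, or by 2 when a Feb 29 lies between the two dates.
2046: March 15 is Thursday.
2045: Wednesday (−1)
2044: Tuesday (−1)
2043: Sunday (−2)
2042: Saturday (−1)
2041: Friday (−1)
2040: Thursday (−1)
2039: Tuesday (−2)
2038: Monday (−1)
15 March falls on a Monday in 2038.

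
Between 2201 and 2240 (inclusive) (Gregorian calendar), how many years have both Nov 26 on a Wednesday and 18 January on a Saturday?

4

Check each year's weekday for Nov 26 and 18 January:
  2201: Thu/Sun  2202: Fri/Mon  2203: Sat/Tue  2204: Mon/Wed  2205: Tue/Fri  2206: Wed/Sat ✓  2207: Thu/Sun  2208: Sat/Mon  2209: Sun/Wed  2210: Mon/Thu  2211: Tue/Fri  2212: Thu/Sat  2213: Fri/Mon  2214: Sat/Tue  …(12 more)…  2227: Mon/Thu  2228: Wed/Fri  2229: Thu/Sun  2230: Fri/Mon  2231: Sat/Tue  2232: Mon/Wed  2233: Tue/Fri  2234: Wed/Sat ✓  2235: Thu/Sun  2236: Sat/Mon  2237: Sun/Wed  2238: Mon/Thu  2239: Tue/Fri  2240: Thu/Sat
Both conditions hold in: 2206, 2217, 2223, 2234 — 4.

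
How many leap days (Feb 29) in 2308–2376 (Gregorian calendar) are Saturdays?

3

Leap years in 2308–2376: 18 of them.
Feb 29 weekday advances by 5 (mod 7) from one leap year to the next four years later (or differs when a century non-leap intervenes).
Leap-day weekdays: 2308:Sat✓ 2312:Thu 2316:Tue 2320:Sun 2324:Fri 2328:Wed 2332:Mon 2336:Sat✓ 2340:Thu 2344:Tue 2348:Sun 2352:Fri 2356:Wed 2360:Mon 2364:Sat✓ 2368:Thu 2372:Tue 2376:Sun
Saturday: 2308, 2336, 2364 → 3.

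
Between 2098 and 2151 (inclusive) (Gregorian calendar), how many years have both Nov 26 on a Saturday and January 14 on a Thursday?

2

Check each year's weekday for Nov 26 and January 14:
  2098: Wed/Tue  2099: Thu/Wed  2100: Fri/Thu  2101: Sat/Fri  2102: Sun/Sat  2103: Mon/Sun  2104: Wed/Mon  2105: Thu/Wed  2106: Fri/Thu  2107: Sat/Fri  2108: Mon/Sat  2109: Tue/Mon  2110: Wed/Tue  2111: Thu/Wed  …(26 more)…  2138: Wed/Tue  2139: Thu/Wed  2140: Sat/Thu ✓  2141: Sun/Sat  2142: Mon/Sun  2143: Tue/Mon  2144: Thu/Tue  2145: Fri/Thu  2146: Sat/Fri  2147: Sun/Sat  2148: Tue/Sun  2149: Wed/Tue  2150: Thu/Wed  2151: Fri/Thu
Both conditions hold in: 2112, 2140 — 2.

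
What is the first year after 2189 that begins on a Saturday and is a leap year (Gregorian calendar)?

Jan 1 advances by 2 weekdays after a leap year and by 1 after a common year.
2189: Jan 1 is Thursday.
2190: Friday
2191: Saturday
2192: Sunday (leap)
2193: Tuesday
2194: Wednesday
2195: Thursday
2196: Friday (leap)
2197: Sunday
2198: Monday
2199: Tuesday
2200: Wednesday
2201: Thursday
2202: Friday
2203: Saturday
2204: Sunday (leap)
2205: Tuesday
2206: Wednesday
2207: Thursday
2208: Friday (leap)
2209: Sunday
2210: Monday
2211: Tuesday
2212: Wednesday (leap)
2213: Friday
2214: Saturday
2215: Sunday
2216: Monday (leap)
2217: Wednesday
2218: Thursday
2219: Friday
2220: Saturday (leap)
2220 begins on a Saturday and is a leap year.

2220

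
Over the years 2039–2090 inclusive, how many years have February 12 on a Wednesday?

Track February 12's weekday year by year (advancing +1, or +2 across a Feb 29):
  2039: Sat  2040: Sun (+1)  2041: Tue (+2)  2042: Wed (+1) ✓  2043: Thu (+1)
  2044: Fri (+1)  2045: Sun (+2)  2046: Mon (+1)  2047: Tue (+1)  2048: Wed (+1) ✓
  2049: Fri (+2)  2050: Sat (+1)  2051: Sun (+1)  2052: Mon (+1)  … (24 more years) …
  2077: Fri (+2)  2078: Sat (+1)  2079: Sun (+1)  2080: Mon (+1)  2081: Wed (+2) ✓
  2082: Thu (+1)  2083: Fri (+1)  2084: Sat (+1)  2085: Mon (+2)  2086: Tue (+1)
  2087: Wed (+1) ✓  2088: Thu (+1)  2089: Sat (+2)  2090: Sun (+1)
Wednesday years: 2042, 2048, 2053, 2059, 2070, 2076, 2081, 2087 — 8 in total.

8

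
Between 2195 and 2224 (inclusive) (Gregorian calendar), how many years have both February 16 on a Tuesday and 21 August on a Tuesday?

0

Check each year's weekday for February 16 and 21 August:
  2195: Mon/Fri  2196: Tue/Sun  2197: Thu/Mon  2198: Fri/Tue  2199: Sat/Wed  2200: Sun/Thu  2201: Mon/Fri  2202: Tue/Sat  2203: Wed/Sun  2204: Thu/Tue  2205: Sat/Wed  2206: Sun/Thu  2207: Mon/Fri  2208: Tue/Sun  2209: Thu/Mon  2210: Fri/Tue  2211: Sat/Wed  2212: Sun/Fri  2213: Tue/Sat  2214: Wed/Sun  2215: Thu/Mon  2216: Fri/Wed  2217: Sun/Thu  2218: Mon/Fri  2219: Tue/Sat  2220: Wed/Mon  2221: Fri/Tue  2222: Sat/Wed  2223: Sun/Thu  2224: Mon/Sat
Both conditions hold in: no year — 0.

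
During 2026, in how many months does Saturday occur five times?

A month of length L has five Saturdays iff its first Saturday is on day ≤ L−28 (so day 1–3 in a 31-day month, 1–2 in a 30-day month, day 1 in a leap February).
Checking each month of 2026: Jan starts Thu (31d) ✓; Feb starts Sun (28d); Mar starts Sun (31d); Apr starts Wed (30d); May starts Fri (31d) ✓; Jun starts Mon (30d); Jul starts Wed (31d); Aug starts Sat (31d) ✓; Sep starts Tue (30d); Oct starts Thu (31d) ✓; Nov starts Sun (30d); Dec starts Tue (31d).
Five-Saturday months: January, May, August, October → 4.

4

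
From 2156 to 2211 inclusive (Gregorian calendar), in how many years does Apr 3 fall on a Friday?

8

Track Apr 3's weekday year by year (advancing +1, or +2 across a Feb 29):
  2156: Sat  2157: Sun (+1)  2158: Mon (+1)  2159: Tue (+1)  2160: Thu (+2)
  2161: Fri (+1) ✓  2162: Sat (+1)  2163: Sun (+1)  2164: Tue (+2)  2165: Wed (+1)
  2166: Thu (+1)  2167: Fri (+1) ✓  2168: Sun (+2)  2169: Mon (+1)  … (28 more years) …
  2198: Tue (+1)  2199: Wed (+1)  2200: Thu (+1)  2201: Fri (+1) ✓  2202: Sat (+1)
  2203: Sun (+1)  2204: Tue (+2)  2205: Wed (+1)  2206: Thu (+1)  2207: Fri (+1) ✓
  2208: Sun (+2)  2209: Mon (+1)  2210: Tue (+1)  2211: Wed (+1)
Friday years: 2161, 2167, 2172, 2178, 2189, 2195, 2201, 2207 — 8 in total.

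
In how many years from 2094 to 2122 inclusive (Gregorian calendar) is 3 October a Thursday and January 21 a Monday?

3

Check each year's weekday for 3 October and January 21:
  2094: Sun/Thu  2095: Mon/Fri  2096: Wed/Sat  2097: Thu/Mon ✓  2098: Fri/Tue  2099: Sat/Wed  2100: Sun/Thu  2101: Mon/Fri  2102: Tue/Sat  2103: Wed/Sun  2104: Fri/Mon  2105: Sat/Wed  2106: Sun/Thu  2107: Mon/Fri  2108: Wed/Sat  2109: Thu/Mon ✓  2110: Fri/Tue  2111: Sat/Wed  2112: Mon/Thu  2113: Tue/Sat  2114: Wed/Sun  2115: Thu/Mon ✓  2116: Sat/Tue  2117: Sun/Thu  2118: Mon/Fri  2119: Tue/Sat  2120: Thu/Sun  2121: Fri/Tue  2122: Sat/Wed
Both conditions hold in: 2097, 2109, 2115 — 3.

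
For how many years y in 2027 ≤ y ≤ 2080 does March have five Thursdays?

24

March has 31 days; it has five Thursdays when Thursday falls among the first (month-length − 28) days — i.e. when March 1 is one of Thursday/Wednesday/Tuesday.
March 1 by year: 2027:Mon 2028:Wed✓ 2029:Thu✓ 2030:Fri 2031:Sat 2032:Mon 2033:Tue✓ 2034:Wed✓ 2035:Thu✓ 2036:Sat 2037:Sun 2038:Mon 2039:Tue✓ 2040:Thu✓ 2041:Fri …(24 more)… 2066:Mon 2067:Tue✓ 2068:Thu✓ 2069:Fri 2070:Sat 2071:Sun 2072:Tue✓ 2073:Wed✓ 2074:Thu✓ 2075:Fri 2076:Sun 2077:Mon 2078:Tue✓ 2079:Wed✓ 2080:Fri
Years with five Thursdays: 2028, 2029, 2033, 2034, 2035, 2039, 2040, 2044, 2045, 2046, 2050, 2051, 2056, 2057, 2061, 2062, 2063, 2067, 2068, 2072, 2073, 2074, 2078, 2079 → 24.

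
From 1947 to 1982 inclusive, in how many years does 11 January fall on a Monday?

5

Track 11 January's weekday year by year (advancing +1, or +2 across a Feb 29):
  1947: Sat  1948: Sun (+1)  1949: Tue (+2)  1950: Wed (+1)  1951: Thu (+1)
  1952: Fri (+1)  1953: Sun (+2)  1954: Mon (+1) ✓  1955: Tue (+1)  1956: Wed (+1)
  1957: Fri (+2)  1958: Sat (+1)  1959: Sun (+1)  1960: Mon (+1) ✓  … (8 more years) …
  1969: Sat (+2)  1970: Sun (+1)  1971: Mon (+1) ✓  1972: Tue (+1)  1973: Thu (+2)
  1974: Fri (+1)  1975: Sat (+1)  1976: Sun (+1)  1977: Tue (+2)  1978: Wed (+1)
  1979: Thu (+1)  1980: Fri (+1)  1981: Sun (+2)  1982: Mon (+1) ✓
Monday years: 1954, 1960, 1965, 1971, 1982 — 5 in total.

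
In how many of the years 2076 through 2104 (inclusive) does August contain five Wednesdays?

12

August has 31 days; it has five Wednesdays when Wednesday falls among the first (month-length − 28) days — i.e. when August 1 is one of Wednesday/Tuesday/Monday.
August 1 by year: 2076:Sat 2077:Sun 2078:Mon✓ 2079:Tue✓ 2080:Thu 2081:Fri 2082:Sat 2083:Sun 2084:Tue✓ 2085:Wed✓ 2086:Thu 2087:Fri 2088:Sun 2089:Mon✓ 2090:Tue✓ 2091:Wed✓ 2092:Fri 2093:Sat 2094:Sun 2095:Mon✓ 2096:Wed✓ 2097:Thu 2098:Fri 2099:Sat 2100:Sun 2101:Mon✓ 2102:Tue✓ 2103:Wed✓ 2104:Fri
Years with five Wednesdays: 2078, 2079, 2084, 2085, 2089, 2090, 2091, 2095, 2096, 2101, 2102, 2103 → 12.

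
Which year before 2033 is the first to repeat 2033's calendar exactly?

Two years share a calendar iff Jan 1 falls on the same weekday and both are leap or both are common. 2033: Jan 1 is Saturday, common year.
2032: Jan 1 Thursday, leap
2031: Jan 1 Wednesday, common
2030: Jan 1 Tuesday, common
2029: Jan 1 Monday, common
2028: Jan 1 Saturday, leap
2027: Jan 1 Friday, common
2026: Jan 1 Thursday, common
2025: Jan 1 Wednesday, common
2024: Jan 1 Monday, leap
2023: Jan 1 Sunday, common
2022: Jan 1 Saturday, common
2022 matches on both conditions.

2022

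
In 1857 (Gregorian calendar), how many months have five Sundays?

4

A month of length L has five Sundays iff its first Sunday is on day ≤ L−28 (so day 1–3 in a 31-day month, 1–2 in a 30-day month, day 1 in a leap February).
Checking each month of 1857: Jan starts Thu (31d); Feb starts Sun (28d); Mar starts Sun (31d) ✓; Apr starts Wed (30d); May starts Fri (31d) ✓; Jun starts Mon (30d); Jul starts Wed (31d); Aug starts Sat (31d) ✓; Sep starts Tue (30d); Oct starts Thu (31d); Nov starts Sun (30d) ✓; Dec starts Tue (31d).
Five-Sunday months: March, May, August, November → 4.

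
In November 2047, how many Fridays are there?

5

November 2047 has 30 days and begins on Friday.
The first Friday is November 1.
Fridays fall on 1, 8, 15, 22, 29 — that's 5.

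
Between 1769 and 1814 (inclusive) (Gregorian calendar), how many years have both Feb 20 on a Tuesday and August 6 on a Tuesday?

1

Check each year's weekday for Feb 20 and August 6:
  1769: Mon/Sun  1770: Tue/Mon  1771: Wed/Tue  1772: Thu/Thu  1773: Sat/Fri  1774: Sun/Sat  1775: Mon/Sun  1776: Tue/Tue ✓  1777: Thu/Wed  1778: Fri/Thu  1779: Sat/Fri  1780: Sun/Sun  1781: Tue/Mon  1782: Wed/Tue  …(18 more)…  1801: Fri/Thu  1802: Sat/Fri  1803: Sun/Sat  1804: Mon/Mon  1805: Wed/Tue  1806: Thu/Wed  1807: Fri/Thu  1808: Sat/Sat  1809: Mon/Sun  1810: Tue/Mon  1811: Wed/Tue  1812: Thu/Thu  1813: Sat/Fri  1814: Sun/Sat
Both conditions hold in: 1776 — 1.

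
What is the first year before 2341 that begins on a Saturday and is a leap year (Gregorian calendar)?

2316

Jan 1 advances by 2 weekdays after a leap year and by 1 after a common year.
2341: Jan 1 is Wednesday.
2340: Monday (leap)
2339: Sunday
2338: Saturday
2337: Friday
2336: Wednesday (leap)
2335: Tuesday
2334: Monday
2333: Sunday
2332: Friday (leap)
2331: Thursday
2330: Wednesday
2329: Tuesday
2328: Sunday (leap)
2327: Saturday
2326: Friday
2325: Thursday
2324: Tuesday (leap)
2323: Monday
2322: Sunday
2321: Saturday
2320: Thursday (leap)
2319: Wednesday
2318: Tuesday
2317: Monday
2316: Saturday (leap)
2316 begins on a Saturday and is a leap year.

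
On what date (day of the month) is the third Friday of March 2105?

March 1, 2105 is a Sunday, so the first Friday is the 6th.
The third Friday is 6 + 14 = 20.

20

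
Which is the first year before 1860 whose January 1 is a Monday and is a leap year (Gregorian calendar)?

1844

Jan 1 advances by 2 weekdays after a leap year and by 1 after a common year.
1860: Jan 1 is Sunday (leap).
1859: Saturday
1858: Friday
1857: Thursday
1856: Tuesday (leap)
1855: Monday
1854: Sunday
1853: Saturday
1852: Thursday (leap)
1851: Wednesday
1850: Tuesday
1849: Monday
1848: Saturday (leap)
1847: Friday
1846: Thursday
1845: Wednesday
1844: Monday (leap)
1844 begins on a Monday and is a leap year.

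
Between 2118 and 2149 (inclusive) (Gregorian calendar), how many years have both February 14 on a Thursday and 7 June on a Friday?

3

Check each year's weekday for February 14 and 7 June:
  2118: Mon/Tue  2119: Tue/Wed  2120: Wed/Fri  2121: Fri/Sat  2122: Sat/Sun  2123: Sun/Mon  2124: Mon/Wed  2125: Wed/Thu  2126: Thu/Fri ✓  2127: Fri/Sat  2128: Sat/Mon  2129: Mon/Tue  2130: Tue/Wed  2131: Wed/Thu  …(4 more)…  2136: Tue/Thu  2137: Thu/Fri ✓  2138: Fri/Sat  2139: Sat/Sun  2140: Sun/Tue  2141: Tue/Wed  2142: Wed/Thu  2143: Thu/Fri ✓  2144: Fri/Sun  2145: Sun/Mon  2146: Mon/Tue  2147: Tue/Wed  2148: Wed/Fri  2149: Fri/Sat
Both conditions hold in: 2126, 2137, 2143 — 3.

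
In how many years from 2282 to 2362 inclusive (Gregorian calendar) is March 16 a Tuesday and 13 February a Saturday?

Check each year's weekday for March 16 and 13 February:
  2282: Thu/Mon  2283: Fri/Tue  2284: Sun/Wed  2285: Mon/Fri  2286: Tue/Sat ✓  2287: Wed/Sun  2288: Fri/Mon  2289: Sat/Wed  2290: Sun/Thu  2291: Mon/Fri  2292: Wed/Sat  2293: Thu/Mon  2294: Fri/Tue  2295: Sat/Wed  …(53 more)…  2349: Wed/Sun  2350: Thu/Mon  2351: Fri/Tue  2352: Sun/Wed  2353: Mon/Fri  2354: Tue/Sat ✓  2355: Wed/Sun  2356: Fri/Mon  2357: Sat/Wed  2358: Sun/Thu  2359: Mon/Fri  2360: Wed/Sat  2361: Thu/Mon  2362: Fri/Tue
Both conditions hold in: 2286, 2297, 2309, 2315, 2326, 2337, 2343, 2354 — 8.

8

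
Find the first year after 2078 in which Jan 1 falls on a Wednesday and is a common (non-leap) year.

2081

Jan 1 advances by 2 weekdays after a leap year and by 1 after a common year.
2078: Jan 1 is Saturday.
2079: Sunday
2080: Monday (leap)
2081: Wednesday
2081 begins on a Wednesday and is a common year.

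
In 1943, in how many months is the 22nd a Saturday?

Check the 22nd of each month of 1943: Jan 22: Fri, Feb 22: Mon, Mar 22: Mon, Apr 22: Thu, May 22: Sat, Jun 22: Tue, Jul 22: Thu, Aug 22: Sun, Sep 22: Wed, Oct 22: Fri, Nov 22: Mon, Dec 22: Wed.
Saturday occurs in May — 1 month.

1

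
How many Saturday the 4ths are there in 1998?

Check the 4th of each month of 1998: Jan 4: Sun, Feb 4: Wed, Mar 4: Wed, Apr 4: Sat, May 4: Mon, Jun 4: Thu, Jul 4: Sat, Aug 4: Tue, Sep 4: Fri, Oct 4: Sun, Nov 4: Wed, Dec 4: Fri.
Saturday occurs in April, July — 2 months.

2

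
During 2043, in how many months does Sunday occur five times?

A month of length L has five Sundays iff its first Sunday is on day ≤ L−28 (so day 1–3 in a 31-day month, 1–2 in a 30-day month, day 1 in a leap February).
Checking each month of 2043: Jan starts Thu (31d); Feb starts Sun (28d); Mar starts Sun (31d) ✓; Apr starts Wed (30d); May starts Fri (31d) ✓; Jun starts Mon (30d); Jul starts Wed (31d); Aug starts Sat (31d) ✓; Sep starts Tue (30d); Oct starts Thu (31d); Nov starts Sun (30d) ✓; Dec starts Tue (31d).
Five-Sunday months: March, May, August, November → 4.

4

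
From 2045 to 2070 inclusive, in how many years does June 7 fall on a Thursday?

Track June 7's weekday year by year (advancing +1, or +2 across a Feb 29):
  2045: Wed  2046: Thu (+1) ✓  2047: Fri (+1)  2048: Sun (+2)  2049: Mon (+1)
  2050: Tue (+1)  2051: Wed (+1)  2052: Fri (+2)  2053: Sat (+1)  2054: Sun (+1)
  2055: Mon (+1)  2056: Wed (+2)  2057: Thu (+1) ✓  2058: Fri (+1)  2059: Sat (+1)
  2060: Mon (+2)  2061: Tue (+1)  2062: Wed (+1)  2063: Thu (+1) ✓  2064: Sat (+2)
  2065: Sun (+1)  2066: Mon (+1)  2067: Tue (+1)  2068: Thu (+2) ✓  2069: Fri (+1)
  2070: Sat (+1)
Thursday years: 2046, 2057, 2063, 2068 — 4 in total.

4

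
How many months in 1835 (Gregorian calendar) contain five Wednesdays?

4

A month of length L has five Wednesdays iff its first Wednesday is on day ≤ L−28 (so day 1–3 in a 31-day month, 1–2 in a 30-day month, day 1 in a leap February).
Checking each month of 1835: Jan starts Thu (31d); Feb starts Sun (28d); Mar starts Sun (31d); Apr starts Wed (30d) ✓; May starts Fri (31d); Jun starts Mon (30d); Jul starts Wed (31d) ✓; Aug starts Sat (31d); Sep starts Tue (30d) ✓; Oct starts Thu (31d); Nov starts Sun (30d); Dec starts Tue (31d) ✓.
Five-Wednesday months: April, July, September, December → 4.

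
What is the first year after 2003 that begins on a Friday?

2010

Jan 1 advances by 2 weekdays after a leap year and by 1 after a common year.
2003: Jan 1 is Wednesday.
2004: Thursday (leap)
2005: Saturday
2006: Sunday
2007: Monday
2008: Tuesday (leap)
2009: Thursday
2010: Friday
2010 begins on a Friday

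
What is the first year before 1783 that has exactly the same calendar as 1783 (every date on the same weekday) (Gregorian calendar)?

1777

Two years share a calendar iff Jan 1 falls on the same weekday and both are leap or both are common. 1783: Jan 1 is Wednesday, common year.
1782: Jan 1 Tuesday, common
1781: Jan 1 Monday, common
1780: Jan 1 Saturday, leap
1779: Jan 1 Friday, common
1778: Jan 1 Thursday, common
1777: Jan 1 Wednesday, common
1777 matches on both conditions.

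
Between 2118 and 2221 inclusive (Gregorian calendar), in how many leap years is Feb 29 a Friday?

3

Leap years in 2118–2221: 25 of them.
Feb 29 weekday advances by 5 (mod 7) from one leap year to the next four years later (or differs when a century non-leap intervenes).
Leap-day weekdays: 2120:Thu 2124:Tue 2128:Sun 2132:Fri✓ 2136:Wed 2140:Mon 2144:Sat 2148:Thu 2152:Tue 2156:Sun 2160:Fri✓ 2164:Wed 2168:Mon 2172:Sat 2176:Thu 2180:Tue 2184:Sun 2188:Fri✓ 2192:Wed 2196:Mon 2204:Wed 2208:Mon 2212:Sat 2216:Thu 2220:Tue
Friday: 2132, 2160, 2188 → 3.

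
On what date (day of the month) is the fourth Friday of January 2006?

27

January 1, 2006 is a Sunday, so the first Friday is the 6th.
The fourth Friday is 6 + 21 = 27.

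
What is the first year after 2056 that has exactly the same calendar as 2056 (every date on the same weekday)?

2084

Two years share a calendar iff Jan 1 falls on the same weekday and both are leap or both are common. 2056: Jan 1 is Saturday, leap year.
2057: Jan 1 Monday, common
2058: Jan 1 Tuesday, common
2059: Jan 1 Wednesday, common
2060: Jan 1 Thursday, leap
2061: Jan 1 Saturday, common
2062: Jan 1 Sunday, common
2063: Jan 1 Monday, common
2064: Jan 1 Tuesday, leap
2065: Jan 1 Thursday, common
2066: Jan 1 Friday, common
2067: Jan 1 Saturday, common
2068: Jan 1 Sunday, leap
2069: Jan 1 Tuesday, common
2070: Jan 1 Wednesday, common
2071: Jan 1 Thursday, common
2072: Jan 1 Friday, leap
2073: Jan 1 Sunday, common
2074: Jan 1 Monday, common
2075: Jan 1 Tuesday, common
2076: Jan 1 Wednesday, leap
2077: Jan 1 Friday, common
2078: Jan 1 Saturday, common
2079: Jan 1 Sunday, common
2080: Jan 1 Monday, leap
2081: Jan 1 Wednesday, common
2082: Jan 1 Thursday, common
2083: Jan 1 Friday, common
2084: Jan 1 Saturday, leap
2084 matches on both conditions.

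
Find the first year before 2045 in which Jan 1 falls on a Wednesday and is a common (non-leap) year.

Jan 1 advances by 2 weekdays after a leap year and by 1 after a common year.
2045: Jan 1 is Sunday.
2044: Friday (leap)
2043: Thursday
2042: Wednesday
2042 begins on a Wednesday and is a common year.

2042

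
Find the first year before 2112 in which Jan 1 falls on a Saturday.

2107

Jan 1 advances by 2 weekdays after a leap year and by 1 after a common year.
2112: Jan 1 is Friday (leap).
2111: Thursday
2110: Wednesday
2109: Tuesday
2108: Sunday (leap)
2107: Saturday
2107 begins on a Saturday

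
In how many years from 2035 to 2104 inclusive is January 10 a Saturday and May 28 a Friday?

Check each year's weekday for January 10 and May 28:
  2035: Wed/Mon  2036: Thu/Wed  2037: Sat/Thu  2038: Sun/Fri  2039: Mon/Sat  2040: Tue/Mon  2041: Thu/Tue  2042: Fri/Wed  2043: Sat/Thu  2044: Sun/Sat  2045: Tue/Sun  2046: Wed/Mon  2047: Thu/Tue  2048: Fri/Thu  …(42 more)…  2091: Wed/Mon  2092: Thu/Wed  2093: Sat/Thu  2094: Sun/Fri  2095: Mon/Sat  2096: Tue/Mon  2097: Thu/Tue  2098: Fri/Wed  2099: Sat/Thu  2100: Sun/Fri  2101: Mon/Sat  2102: Tue/Sun  2103: Wed/Mon  2104: Thu/Wed
Both conditions hold in: 2060, 2088 — 2.

2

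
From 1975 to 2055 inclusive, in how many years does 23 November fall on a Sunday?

12

Track 23 November's weekday year by year (advancing +1, or +2 across a Feb 29):
  1975: Sun ✓  1976: Tue (+2)  1977: Wed (+1)  1978: Thu (+1)  1979: Fri (+1)
  1980: Sun (+2) ✓  1981: Mon (+1)  1982: Tue (+1)  1983: Wed (+1)  1984: Fri (+2)
  1985: Sat (+1)  1986: Sun (+1) ✓  1987: Mon (+1)  1988: Wed (+2)  … (53 more years) …
  2042: Sun (+1) ✓  2043: Mon (+1)  2044: Wed (+2)  2045: Thu (+1)  2046: Fri (+1)
  2047: Sat (+1)  2048: Mon (+2)  2049: Tue (+1)  2050: Wed (+1)  2051: Thu (+1)
  2052: Sat (+2)  2053: Sun (+1) ✓  2054: Mon (+1)  2055: Tue (+1)
Sunday years: 1975, 1980, 1986, 1997, 2003, 2008, 2014, 2025, 2031, 2036, 2042, 2053 — 12 in total.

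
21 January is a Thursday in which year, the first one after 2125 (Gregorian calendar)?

From one year to the next, a fixed date's weekday advances by 1, or by 2 when a Feb 29 lies between the two dates.
2125: January 21 is Sunday.
2126: Monday (+1)
2127: Tuesday (+1)
2128: Wednesday (+1)
2129: Friday (+2)
2130: Saturday (+1)
2131: Sunday (+1)
2132: Monday (+1)
2133: Wednesday (+2)
2134: Thursday (+1)
21 January falls on a Thursday in 2134.

2134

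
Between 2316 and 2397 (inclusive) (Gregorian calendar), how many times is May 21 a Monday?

Track May 21's weekday year by year (advancing +1, or +2 across a Feb 29):
  2316: Sun  2317: Mon (+1) ✓  2318: Tue (+1)  2319: Wed (+1)  2320: Fri (+2)
  2321: Sat (+1)  2322: Sun (+1)  2323: Mon (+1) ✓  2324: Wed (+2)  2325: Thu (+1)
  2326: Fri (+1)  2327: Sat (+1)  2328: Mon (+2) ✓  2329: Tue (+1)  … (54 more years) …
  2384: Mon (+2) ✓  2385: Tue (+1)  2386: Wed (+1)  2387: Thu (+1)  2388: Sat (+2)
  2389: Sun (+1)  2390: Mon (+1) ✓  2391: Tue (+1)  2392: Thu (+2)  2393: Fri (+1)
  2394: Sat (+1)  2395: Sun (+1)  2396: Tue (+2)  2397: Wed (+1)
Monday years: 2317, 2323, 2328, 2334, 2345, 2351, 2356, 2362, 2373, 2379, 2384, 2390 — 12 in total.

12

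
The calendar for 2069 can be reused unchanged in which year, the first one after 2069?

2075

Two years share a calendar iff Jan 1 falls on the same weekday and both are leap or both are common. 2069: Jan 1 is Tuesday, common year.
2070: Jan 1 Wednesday, common
2071: Jan 1 Thursday, common
2072: Jan 1 Friday, leap
2073: Jan 1 Sunday, common
2074: Jan 1 Monday, common
2075: Jan 1 Tuesday, common
2075 matches on both conditions.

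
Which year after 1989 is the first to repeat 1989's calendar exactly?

Two years share a calendar iff Jan 1 falls on the same weekday and both are leap or both are common. 1989: Jan 1 is Sunday, common year.
1990: Jan 1 Monday, common
1991: Jan 1 Tuesday, common
1992: Jan 1 Wednesday, leap
1993: Jan 1 Friday, common
1994: Jan 1 Saturday, common
1995: Jan 1 Sunday, common
1995 matches on both conditions.

1995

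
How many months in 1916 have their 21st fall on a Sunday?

1

Check the 21st of each month of 1916: Jan 21: Fri, Feb 21: Mon, Mar 21: Tue, Apr 21: Fri, May 21: Sun, Jun 21: Wed, Jul 21: Fri, Aug 21: Mon, Sep 21: Thu, Oct 21: Sat, Nov 21: Tue, Dec 21: Thu.
Sunday occurs in May — 1 month.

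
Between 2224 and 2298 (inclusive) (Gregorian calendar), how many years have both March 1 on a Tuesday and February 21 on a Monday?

9

Check each year's weekday for March 1 and February 21:
  2224: Mon/Sat  2225: Tue/Mon ✓  2226: Wed/Tue  2227: Thu/Wed  2228: Sat/Thu  2229: Sun/Sat  2230: Mon/Sun  2231: Tue/Mon ✓  2232: Thu/Tue  2233: Fri/Thu  2234: Sat/Fri  2235: Sun/Sat  2236: Tue/Sun  2237: Wed/Tue  …(47 more)…  2285: Sun/Sat  2286: Mon/Sun  2287: Tue/Mon ✓  2288: Thu/Tue  2289: Fri/Thu  2290: Sat/Fri  2291: Sun/Sat  2292: Tue/Sun  2293: Wed/Tue  2294: Thu/Wed  2295: Fri/Thu  2296: Sun/Fri  2297: Mon/Sun  2298: Tue/Mon ✓
Both conditions hold in: 2225, 2231, 2242, 2253, 2259, 2270, 2281, 2287, 2298 — 9.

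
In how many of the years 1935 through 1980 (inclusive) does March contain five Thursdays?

19

March has 31 days; it has five Thursdays when Thursday falls among the first (month-length − 28) days — i.e. when March 1 is one of Thursday/Wednesday/Tuesday.
March 1 by year: 1935:Fri 1936:Sun 1937:Mon 1938:Tue✓ 1939:Wed✓ 1940:Fri 1941:Sat 1942:Sun 1943:Mon 1944:Wed✓ 1945:Thu✓ 1946:Fri 1947:Sat 1948:Mon 1949:Tue✓ …(16 more)… 1966:Tue✓ 1967:Wed✓ 1968:Fri 1969:Sat 1970:Sun 1971:Mon 1972:Wed✓ 1973:Thu✓ 1974:Fri 1975:Sat 1976:Mon 1977:Tue✓ 1978:Wed✓ 1979:Thu✓ 1980:Sat
Years with five Thursdays: 1938, 1939, 1944, 1945, 1949, 1950, 1951, 1955, 1956, 1960, 1961, 1962, 1966, 1967, 1972, 1973, 1977, 1978, 1979 → 19.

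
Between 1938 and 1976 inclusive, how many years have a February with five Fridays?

1

February has 28 days (29 in leap years); it has five Fridays when Friday falls among the first (month-length − 28) days — i.e. when February 1 is Friday in a leap year (never in a common year).
February 1 by year: 1938:Tue 1939:Wed 1940:Thu 1941:Sat 1942:Sun 1943:Mon 1944:Tue 1945:Thu 1946:Fri 1947:Sat 1948:Sun 1949:Tue 1950:Wed 1951:Thu 1952:Fri✓ …(9 more)… 1962:Thu 1963:Fri 1964:Sat 1965:Mon 1966:Tue 1967:Wed 1968:Thu 1969:Sat 1970:Sun 1971:Mon 1972:Tue 1973:Thu 1974:Fri 1975:Sat 1976:Sun
Years with five Fridays: 1952 → 1.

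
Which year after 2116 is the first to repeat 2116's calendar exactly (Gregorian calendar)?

Two years share a calendar iff Jan 1 falls on the same weekday and both are leap or both are common. 2116: Jan 1 is Wednesday, leap year.
2117: Jan 1 Friday, common
2118: Jan 1 Saturday, common
2119: Jan 1 Sunday, common
2120: Jan 1 Monday, leap
2121: Jan 1 Wednesday, common
2122: Jan 1 Thursday, common
2123: Jan 1 Friday, common
2124: Jan 1 Saturday, leap
2125: Jan 1 Monday, common
2126: Jan 1 Tuesday, common
2127: Jan 1 Wednesday, common
2128: Jan 1 Thursday, leap
2129: Jan 1 Saturday, common
2130: Jan 1 Sunday, common
2131: Jan 1 Monday, common
2132: Jan 1 Tuesday, leap
2133: Jan 1 Thursday, common
2134: Jan 1 Friday, common
2135: Jan 1 Saturday, common
2136: Jan 1 Sunday, leap
2137: Jan 1 Tuesday, common
2138: Jan 1 Wednesday, common
2139: Jan 1 Thursday, common
2140: Jan 1 Friday, leap
2141: Jan 1 Sunday, common
2142: Jan 1 Monday, common
2143: Jan 1 Tuesday, common
2144: Jan 1 Wednesday, leap
2144 matches on both conditions.

2144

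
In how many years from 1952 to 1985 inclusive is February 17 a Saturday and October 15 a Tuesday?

1

Check each year's weekday for February 17 and October 15:
  1952: Sun/Wed  1953: Tue/Thu  1954: Wed/Fri  1955: Thu/Sat  1956: Fri/Mon  1957: Sun/Tue  1958: Mon/Wed  1959: Tue/Thu  1960: Wed/Sat  1961: Fri/Sun  1962: Sat/Mon  1963: Sun/Tue  1964: Mon/Thu  1965: Wed/Fri  …(6 more)…  1972: Thu/Sun  1973: Sat/Mon  1974: Sun/Tue  1975: Mon/Wed  1976: Tue/Fri  1977: Thu/Sat  1978: Fri/Sun  1979: Sat/Mon  1980: Sun/Wed  1981: Tue/Thu  1982: Wed/Fri  1983: Thu/Sat  1984: Fri/Mon  1985: Sun/Tue
Both conditions hold in: 1968 — 1.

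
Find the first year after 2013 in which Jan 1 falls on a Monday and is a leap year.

2024

Jan 1 advances by 2 weekdays after a leap year and by 1 after a common year.
2013: Jan 1 is Tuesday.
2014: Wednesday
2015: Thursday
2016: Friday (leap)
2017: Sunday
2018: Monday
2019: Tuesday
2020: Wednesday (leap)
2021: Friday
2022: Saturday
2023: Sunday
2024: Monday (leap)
2024 begins on a Monday and is a leap year.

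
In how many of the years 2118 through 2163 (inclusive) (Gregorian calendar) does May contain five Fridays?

May has 31 days; it has five Fridays when Friday falls among the first (month-length − 28) days — i.e. when May 1 is one of Friday/Thursday/Wednesday.
May 1 by year: 2118:Sun 2119:Mon 2120:Wed✓ 2121:Thu✓ 2122:Fri✓ 2123:Sat 2124:Mon 2125:Tue 2126:Wed✓ 2127:Thu✓ 2128:Sat 2129:Sun 2130:Mon 2131:Tue 2132:Thu✓ …(16 more)… 2149:Thu✓ 2150:Fri✓ 2151:Sat 2152:Mon 2153:Tue 2154:Wed✓ 2155:Thu✓ 2156:Sat 2157:Sun 2158:Mon 2159:Tue 2160:Thu✓ 2161:Fri✓ 2162:Sat 2163:Sun
Years with five Fridays: 2120, 2121, 2122, 2126, 2127, 2132, 2133, 2137, 2138, 2139, 2143, 2144, 2148, 2149, 2150, 2154, 2155, 2160, 2161 → 19.

19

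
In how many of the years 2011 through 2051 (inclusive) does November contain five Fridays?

November has 30 days; it has five Fridays when Friday falls among the first (month-length − 28) days — i.e. when November 1 is one of Friday/Thursday.
November 1 by year: 2011:Tue 2012:Thu✓ 2013:Fri✓ 2014:Sat 2015:Sun 2016:Tue 2017:Wed 2018:Thu✓ 2019:Fri✓ 2020:Sun 2021:Mon 2022:Tue 2023:Wed 2024:Fri✓ 2025:Sat …(11 more)… 2037:Sun 2038:Mon 2039:Tue 2040:Thu✓ 2041:Fri✓ 2042:Sat 2043:Sun 2044:Tue 2045:Wed 2046:Thu✓ 2047:Fri✓ 2048:Sun 2049:Mon 2050:Tue 2051:Wed
Years with five Fridays: 2012, 2013, 2018, 2019, 2024, 2029, 2030, 2035, 2040, 2041, 2046, 2047 → 12.

12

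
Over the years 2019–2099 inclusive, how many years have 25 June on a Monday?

11

Track 25 June's weekday year by year (advancing +1, or +2 across a Feb 29):
  2019: Tue  2020: Thu (+2)  2021: Fri (+1)  2022: Sat (+1)  2023: Sun (+1)
  2024: Tue (+2)  2025: Wed (+1)  2026: Thu (+1)  2027: Fri (+1)  2028: Sun (+2)
  2029: Mon (+1) ✓  2030: Tue (+1)  2031: Wed (+1)  2032: Fri (+2)  … (53 more years) …
  2086: Tue (+1)  2087: Wed (+1)  2088: Fri (+2)  2089: Sat (+1)  2090: Sun (+1)
  2091: Mon (+1) ✓  2092: Wed (+2)  2093: Thu (+1)  2094: Fri (+1)  2095: Sat (+1)
  2096: Mon (+2) ✓  2097: Tue (+1)  2098: Wed (+1)  2099: Thu (+1)
Monday years: 2029, 2035, 2040, 2046, 2057, 2063, 2068, 2074, 2085, 2091, 2096 — 11 in total.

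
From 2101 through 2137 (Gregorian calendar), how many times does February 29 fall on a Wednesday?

Leap years in 2101–2137: 9 of them.
Feb 29 weekday advances by 5 (mod 7) from one leap year to the next four years later (or differs when a century non-leap intervenes).
Leap-day weekdays: 2104:Fri 2108:Wed✓ 2112:Mon 2116:Sat 2120:Thu 2124:Tue 2128:Sun 2132:Fri 2136:Wed✓
Wednesday: 2108, 2136 → 2.

2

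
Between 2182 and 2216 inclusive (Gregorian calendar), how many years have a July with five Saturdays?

14

July has 31 days; it has five Saturdays when Saturday falls among the first (month-length − 28) days — i.e. when July 1 is one of Saturday/Friday/Thursday.
July 1 by year: 2182:Mon 2183:Tue 2184:Thu✓ 2185:Fri✓ 2186:Sat✓ 2187:Sun 2188:Tue 2189:Wed 2190:Thu✓ 2191:Fri✓ 2192:Sun 2193:Mon 2194:Tue 2195:Wed 2196:Fri✓ …(5 more)… 2202:Thu✓ 2203:Fri✓ 2204:Sun 2205:Mon 2206:Tue 2207:Wed 2208:Fri✓ 2209:Sat✓ 2210:Sun 2211:Mon 2212:Wed 2213:Thu✓ 2214:Fri✓ 2215:Sat✓ 2216:Mon
Years with five Saturdays: 2184, 2185, 2186, 2190, 2191, 2196, 2197, 2202, 2203, 2208, 2209, 2213, 2214, 2215 → 14.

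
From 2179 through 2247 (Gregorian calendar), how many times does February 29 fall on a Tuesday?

Leap years in 2179–2247: 16 of them.
Feb 29 weekday advances by 5 (mod 7) from one leap year to the next four years later (or differs when a century non-leap intervenes).
Leap-day weekdays: 2180:Tue✓ 2184:Sun 2188:Fri 2192:Wed 2196:Mon 2204:Wed 2208:Mon 2212:Sat 2216:Thu 2220:Tue✓ 2224:Sun 2228:Fri 2232:Wed 2236:Mon 2240:Sat 2244:Thu
Tuesday: 2180, 2220 → 2.

2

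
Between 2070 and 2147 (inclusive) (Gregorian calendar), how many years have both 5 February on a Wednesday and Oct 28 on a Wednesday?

Check each year's weekday for 5 February and Oct 28:
  2070: Wed/Tue  2071: Thu/Wed  2072: Fri/Fri  2073: Sun/Sat  2074: Mon/Sun  2075: Tue/Mon  2076: Wed/Wed ✓  2077: Fri/Thu  2078: Sat/Fri  2079: Sun/Sat  2080: Mon/Mon  2081: Wed/Tue  2082: Thu/Wed  2083: Fri/Thu  …(50 more)…  2134: Fri/Thu  2135: Sat/Fri  2136: Sun/Sun  2137: Tue/Mon  2138: Wed/Tue  2139: Thu/Wed  2140: Fri/Fri  2141: Sun/Sat  2142: Mon/Sun  2143: Tue/Mon  2144: Wed/Wed ✓  2145: Fri/Thu  2146: Sat/Fri  2147: Sun/Sat
Both conditions hold in: 2076, 2116, 2144 — 3.

3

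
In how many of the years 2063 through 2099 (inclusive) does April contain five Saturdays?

9

April has 30 days; it has five Saturdays when Saturday falls among the first (month-length − 28) days — i.e. when April 1 is one of Saturday/Friday.
April 1 by year: 2063:Sun 2064:Tue 2065:Wed 2066:Thu 2067:Fri✓ 2068:Sun 2069:Mon 2070:Tue 2071:Wed 2072:Fri✓ 2073:Sat✓ 2074:Sun 2075:Mon 2076:Wed 2077:Thu …(7 more)… 2085:Sun 2086:Mon 2087:Tue 2088:Thu 2089:Fri✓ 2090:Sat✓ 2091:Sun 2092:Tue 2093:Wed 2094:Thu 2095:Fri✓ 2096:Sun 2097:Mon 2098:Tue 2099:Wed
Years with five Saturdays: 2067, 2072, 2073, 2078, 2079, 2084, 2089, 2090, 2095 → 9.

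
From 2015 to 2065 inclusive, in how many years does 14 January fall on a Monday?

7

Track 14 January's weekday year by year (advancing +1, or +2 across a Feb 29):
  2015: Wed  2016: Thu (+1)  2017: Sat (+2)  2018: Sun (+1)  2019: Mon (+1) ✓
  2020: Tue (+1)  2021: Thu (+2)  2022: Fri (+1)  2023: Sat (+1)  2024: Sun (+1)
  2025: Tue (+2)  2026: Wed (+1)  2027: Thu (+1)  2028: Fri (+1)  … (23 more years) …
  2052: Sun (+1)  2053: Tue (+2)  2054: Wed (+1)  2055: Thu (+1)  2056: Fri (+1)
  2057: Sun (+2)  2058: Mon (+1) ✓  2059: Tue (+1)  2060: Wed (+1)  2061: Fri (+2)
  2062: Sat (+1)  2063: Sun (+1)  2064: Mon (+1) ✓  2065: Wed (+2)
Monday years: 2019, 2030, 2036, 2041, 2047, 2058, 2064 — 7 in total.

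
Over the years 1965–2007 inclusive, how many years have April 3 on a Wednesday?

6

Track April 3's weekday year by year (advancing +1, or +2 across a Feb 29):
  1965: Sat  1966: Sun (+1)  1967: Mon (+1)  1968: Wed (+2) ✓  1969: Thu (+1)
  1970: Fri (+1)  1971: Sat (+1)  1972: Mon (+2)  1973: Tue (+1)  1974: Wed (+1) ✓
  1975: Thu (+1)  1976: Sat (+2)  1977: Sun (+1)  1978: Mon (+1)  … (15 more years) …
  1994: Sun (+1)  1995: Mon (+1)  1996: Wed (+2) ✓  1997: Thu (+1)  1998: Fri (+1)
  1999: Sat (+1)  2000: Mon (+2)  2001: Tue (+1)  2002: Wed (+1) ✓  2003: Thu (+1)
  2004: Sat (+2)  2005: Sun (+1)  2006: Mon (+1)  2007: Tue (+1)
Wednesday years: 1968, 1974, 1985, 1991, 1996, 2002 — 6 in total.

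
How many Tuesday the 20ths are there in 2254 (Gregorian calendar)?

Check the 20th of each month of 2254: Jan 20: Fri, Feb 20: Mon, Mar 20: Mon, Apr 20: Thu, May 20: Sat, Jun 20: Tue, Jul 20: Thu, Aug 20: Sun, Sep 20: Wed, Oct 20: Fri, Nov 20: Mon, Dec 20: Wed.
Tuesday occurs in June — 1 month.

1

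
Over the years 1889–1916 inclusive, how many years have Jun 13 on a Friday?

Track Jun 13's weekday year by year (advancing +1, or +2 across a Feb 29):
  1889: Thu  1890: Fri (+1) ✓  1891: Sat (+1)  1892: Mon (+2)  1893: Tue (+1)
  1894: Wed (+1)  1895: Thu (+1)  1896: Sat (+2)  1897: Sun (+1)  1898: Mon (+1)
  1899: Tue (+1)  1900: Wed (+1)  1901: Thu (+1)  1902: Fri (+1) ✓  1903: Sat (+1)
  1904: Mon (+2)  1905: Tue (+1)  1906: Wed (+1)  1907: Thu (+1)  1908: Sat (+2)
  1909: Sun (+1)  1910: Mon (+1)  1911: Tue (+1)  1912: Thu (+2)  1913: Fri (+1) ✓
  1914: Sat (+1)  1915: Sun (+1)  1916: Tue (+2)
Friday years: 1890, 1902, 1913 — 3 in total.

3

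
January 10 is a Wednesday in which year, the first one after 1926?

From one year to the next, a fixed date's weekday advances by 1, or by 2 when a Feb 29 lies between the two dates.
1926: January 10 is Sunday.
1927: Monday (+1)
1928: Tuesday (+1)
1929: Thursday (+2)
1930: Friday (+1)
1931: Saturday (+1)
1932: Sunday (+1)
1933: Tuesday (+2)
1934: Wednesday (+1)
January 10 falls on a Wednesday in 1934.

1934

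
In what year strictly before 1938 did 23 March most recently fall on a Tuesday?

1937

From one year to the next, a fixed date's weekday advances by 1, or by 2 when a Feb 29 lies between the two dates.
1938: March 23 is Wednesday.
1937: Tuesday (−1)
23 March falls on a Tuesday in 1937.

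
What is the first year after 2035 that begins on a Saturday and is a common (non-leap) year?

Jan 1 advances by 2 weekdays after a leap year and by 1 after a common year.
2035: Jan 1 is Monday.
2036: Tuesday (leap)
2037: Thursday
2038: Friday
2039: Saturday
2039 begins on a Saturday and is a common year.

2039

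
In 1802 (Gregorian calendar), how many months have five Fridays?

5

A month of length L has five Fridays iff its first Friday is on day ≤ L−28 (so day 1–3 in a 31-day month, 1–2 in a 30-day month, day 1 in a leap February).
Checking each month of 1802: Jan starts Fri (31d) ✓; Feb starts Mon (28d); Mar starts Mon (31d); Apr starts Thu (30d) ✓; May starts Sat (31d); Jun starts Tue (30d); Jul starts Thu (31d) ✓; Aug starts Sun (31d); Sep starts Wed (30d); Oct starts Fri (31d) ✓; Nov starts Mon (30d); Dec starts Wed (31d) ✓.
Five-Friday months: January, April, July, October, December → 5.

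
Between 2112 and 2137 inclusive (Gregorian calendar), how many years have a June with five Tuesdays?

June has 30 days; it has five Tuesdays when Tuesday falls among the first (month-length − 28) days — i.e. when June 1 is one of Tuesday/Monday.
June 1 by year: 2112:Wed 2113:Thu 2114:Fri 2115:Sat 2116:Mon✓ 2117:Tue✓ 2118:Wed 2119:Thu 2120:Sat 2121:Sun 2122:Mon✓ 2123:Tue✓ 2124:Thu 2125:Fri 2126:Sat 2127:Sun 2128:Tue✓ 2129:Wed 2130:Thu 2131:Fri 2132:Sun 2133:Mon✓ 2134:Tue✓ 2135:Wed 2136:Fri 2137:Sat
Years with five Tuesdays: 2116, 2117, 2122, 2123, 2128, 2133, 2134 → 7.

7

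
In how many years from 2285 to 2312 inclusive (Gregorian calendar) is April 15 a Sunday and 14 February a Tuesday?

1

Check each year's weekday for April 15 and 14 February:
  2285: Wed/Sat  2286: Thu/Sun  2287: Fri/Mon  2288: Sun/Tue ✓  2289: Mon/Thu  2290: Tue/Fri  2291: Wed/Sat  2292: Fri/Sun  2293: Sat/Tue  2294: Sun/Wed  2295: Mon/Thu  2296: Wed/Fri  2297: Thu/Sun  2298: Fri/Mon  2299: Sat/Tue  2300: Sun/Wed  2301: Mon/Thu  2302: Tue/Fri  2303: Wed/Sat  2304: Fri/Sun  2305: Sat/Tue  2306: Sun/Wed  2307: Mon/Thu  2308: Wed/Fri  2309: Thu/Sun  2310: Fri/Mon  2311: Sat/Tue  2312: Mon/Wed
Both conditions hold in: 2288 — 1.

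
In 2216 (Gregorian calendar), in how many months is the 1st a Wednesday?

1

Check the 1st of each month of 2216: Jan 1: Mon, Feb 1: Thu, Mar 1: Fri, Apr 1: Mon, May 1: Wed, Jun 1: Sat, Jul 1: Mon, Aug 1: Thu, Sep 1: Sun, Oct 1: Tue, Nov 1: Fri, Dec 1: Sun.
Wednesday occurs in May — 1 month.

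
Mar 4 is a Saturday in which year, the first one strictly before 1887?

From one year to the next, a fixed date's weekday advances by 1, or by 2 when a Feb 29 lies between the two dates.
1887: March 4 is Friday.
1886: Thursday (−1)
1885: Wednesday (−1)
1884: Tuesday (−1)
1883: Sunday (−2)
1882: Saturday (−1)
Mar 4 falls on a Saturday in 1882.

1882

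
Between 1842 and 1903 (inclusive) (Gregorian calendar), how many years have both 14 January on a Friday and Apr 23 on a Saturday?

7

Check each year's weekday for 14 January and Apr 23:
  1842: Fri/Sat ✓  1843: Sat/Sun  1844: Sun/Tue  1845: Tue/Wed  1846: Wed/Thu  1847: Thu/Fri  1848: Fri/Sun  1849: Sun/Mon  1850: Mon/Tue  1851: Tue/Wed  1852: Wed/Fri  1853: Fri/Sat ✓  1854: Sat/Sun  1855: Sun/Mon  …(34 more)…  1890: Tue/Wed  1891: Wed/Thu  1892: Thu/Sat  1893: Sat/Sun  1894: Sun/Mon  1895: Mon/Tue  1896: Tue/Thu  1897: Thu/Fri  1898: Fri/Sat ✓  1899: Sat/Sun  1900: Sun/Mon  1901: Mon/Tue  1902: Tue/Wed  1903: Wed/Thu
Both conditions hold in: 1842, 1853, 1859, 1870, 1881, 1887, 1898 — 7.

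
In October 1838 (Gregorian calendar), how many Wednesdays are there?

October 1838 has 31 days and begins on Monday.
The first Wednesday is October 3.
Wednesdays fall on 3, 10, 17, 24, 31 — that's 5.

5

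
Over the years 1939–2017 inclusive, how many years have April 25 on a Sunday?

Track April 25's weekday year by year (advancing +1, or +2 across a Feb 29):
  1939: Tue  1940: Thu (+2)  1941: Fri (+1)  1942: Sat (+1)  1943: Sun (+1) ✓
  1944: Tue (+2)  1945: Wed (+1)  1946: Thu (+1)  1947: Fri (+1)  1948: Sun (+2) ✓
  1949: Mon (+1)  1950: Tue (+1)  1951: Wed (+1)  1952: Fri (+2)  … (51 more years) …
  2004: Sun (+2) ✓  2005: Mon (+1)  2006: Tue (+1)  2007: Wed (+1)  2008: Fri (+2)
  2009: Sat (+1)  2010: Sun (+1) ✓  2011: Mon (+1)  2012: Wed (+2)  2013: Thu (+1)
  2014: Fri (+1)  2015: Sat (+1)  2016: Mon (+2)  2017: Tue (+1)
Sunday years: 1943, 1948, 1954, 1965, 1971, 1976, 1982, 1993, 1999, 2004, 2010 — 11 in total.

11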